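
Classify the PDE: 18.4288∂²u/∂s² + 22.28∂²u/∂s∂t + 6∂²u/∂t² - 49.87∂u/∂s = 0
A = 18.4288, B = 22.28, C = 6. Discriminant B² - 4AC = 54.1072. Since 54.1072 > 0, hyperbolic.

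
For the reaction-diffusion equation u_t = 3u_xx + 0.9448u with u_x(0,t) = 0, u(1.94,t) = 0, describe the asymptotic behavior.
u → 0. Diffusion dominates reaction (r=0.9448 < κπ²/(4L²)≈1.97); solution decays.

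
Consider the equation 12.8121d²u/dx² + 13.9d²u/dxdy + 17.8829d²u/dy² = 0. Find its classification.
Elliptic. (A = 12.8121, B = 13.9, C = 17.8829 gives B² - 4AC = -723.26001236.)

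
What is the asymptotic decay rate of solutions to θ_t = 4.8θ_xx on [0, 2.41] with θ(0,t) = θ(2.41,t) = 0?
Eigenvalues: λₙ = 4.8n²π²/2.41².
First three modes:
  n=1: λ₁ = 4.8π²/2.41² ≈ 8.157
  n=2: λ₂ = 19.2π²/2.41² ≈ 32.626 (4× faster decay)
  n=3: λ₃ = 43.2π²/2.41² ≈ 73.409 (9× faster decay)
As t → ∞, higher modes decay exponentially faster. The n=1 mode dominates: θ ~ c₁ sin(πx/2.41) e^{-λ₁t}.
Decay rate: λ₁ = 4.8π²/2.41² ≈ 8.157.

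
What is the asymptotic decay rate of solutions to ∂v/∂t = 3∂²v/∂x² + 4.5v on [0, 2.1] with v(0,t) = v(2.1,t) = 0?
Eigenvalues: λₙ = 3n²π²/2.1² - 4.5.
First three modes:
  n=1: λ₁ = 3π²/2.1² - 4.5 ≈ 2.214
  n=2: λ₂ = 12π²/2.1² - 4.5 ≈ 22.356
  n=3: λ₃ = 27π²/2.1² - 4.5 ≈ 55.926
Since 3π²/2.1² ≈ 6.714 > 4.5, all λₙ > 0.
The n=1 mode decays slowest → dominates as t → ∞.
Asymptotic: v ~ c₁ sin(πx/2.1) e^{-λ₁t} with decay rate λ₁ ≈ 2.214.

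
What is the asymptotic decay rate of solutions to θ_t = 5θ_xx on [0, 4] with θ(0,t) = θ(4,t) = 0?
Eigenvalues: λₙ = 5n²π²/4².
First three modes:
  n=1: λ₁ = 5π²/4² ≈ 3.084
  n=2: λ₂ = 20π²/4² ≈ 12.337 (4× faster decay)
  n=3: λ₃ = 45π²/4² ≈ 27.758 (9× faster decay)
As t → ∞, higher modes decay exponentially faster. The n=1 mode dominates: θ ~ c₁ sin(πx/4) e^{-λ₁t}.
Decay rate: λ₁ = 5π²/4² ≈ 3.084.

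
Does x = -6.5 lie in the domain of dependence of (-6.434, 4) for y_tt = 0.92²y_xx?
Yes. The domain of dependence is [-10.114, -2.754], and -6.5 ∈ [-10.114, -2.754].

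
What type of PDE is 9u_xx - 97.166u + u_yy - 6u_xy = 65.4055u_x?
Rewriting in standard form: 9u_xx - 6u_xy + u_yy - 65.4055u_x - 97.166u = 0. With A = 9, B = -6, C = 1, the discriminant is 0. This is a parabolic PDE.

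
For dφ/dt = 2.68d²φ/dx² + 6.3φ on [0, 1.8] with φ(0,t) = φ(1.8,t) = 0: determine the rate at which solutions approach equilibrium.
Eigenvalues: λₙ = 2.68n²π²/1.8² - 6.3.
First three modes:
  n=1: λ₁ = 2.68π²/1.8² - 6.3 ≈ 1.864
  n=2: λ₂ = 10.72π²/1.8² - 6.3 ≈ 26.355
  n=3: λ₃ = 24.12π²/1.8² - 6.3 ≈ 67.174
Since 2.68π²/1.8² ≈ 8.164 > 6.3, all λₙ > 0.
The n=1 mode decays slowest → dominates as t → ∞.
Asymptotic: φ ~ c₁ sin(πx/1.8) e^{-λ₁t} with decay rate λ₁ ≈ 1.864.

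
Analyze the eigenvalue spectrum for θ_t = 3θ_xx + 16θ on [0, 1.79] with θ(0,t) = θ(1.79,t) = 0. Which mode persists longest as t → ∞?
Eigenvalues: λₙ = 3n²π²/1.79² - 16.
First three modes:
  n=1: λ₁ = 3π²/1.79² - 16 ≈ -6.759
  n=2: λ₂ = 12π²/1.79² - 16 ≈ 20.964
  n=3: λ₃ = 27π²/1.79² - 16 ≈ 67.168
Since 3π²/1.79² ≈ 9.241 < 16, λ₁ < 0.
The n=1 mode grows fastest (−λₙ is largest for n=1) → dominates.
Asymptotic: θ ~ c₁ sin(πx/1.79) e^{6.759t} (exponential growth at rate −λ₁ ≈ 6.759).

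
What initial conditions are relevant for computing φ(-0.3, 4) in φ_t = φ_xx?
The entire real line. The heat equation has infinite propagation speed: any initial disturbance instantly affects all points (though exponentially small far away).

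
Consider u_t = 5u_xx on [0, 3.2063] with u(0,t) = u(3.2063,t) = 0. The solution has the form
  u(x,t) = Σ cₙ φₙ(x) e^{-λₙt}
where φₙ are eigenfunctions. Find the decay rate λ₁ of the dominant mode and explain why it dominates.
Eigenvalues: λₙ = 5n²π²/3.2063².
First three modes:
  n=1: λ₁ = 5π²/3.2063² ≈ 4.8
  n=2: λ₂ = 20π²/3.2063² ≈ 19.201 (4× faster decay)
  n=3: λ₃ = 45π²/3.2063² ≈ 43.202 (9× faster decay)
As t → ∞, higher modes decay exponentially faster. The n=1 mode dominates: u ~ c₁ sin(πx/3.2063) e^{-λ₁t}.
Decay rate: λ₁ = 5π²/3.2063² ≈ 4.8.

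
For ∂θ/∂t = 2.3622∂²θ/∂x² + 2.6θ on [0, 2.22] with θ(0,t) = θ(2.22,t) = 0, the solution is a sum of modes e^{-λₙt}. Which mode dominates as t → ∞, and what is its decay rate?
Eigenvalues: λₙ = 2.3622n²π²/2.22² - 2.6.
First three modes:
  n=1: λ₁ = 2.3622π²/2.22² - 2.6 ≈ 2.131
  n=2: λ₂ = 9.4488π²/2.22² - 2.6 ≈ 16.322
  n=3: λ₃ = 21.2598π²/2.22² - 2.6 ≈ 39.975
Since 2.3622π²/2.22² ≈ 4.731 > 2.6, all λₙ > 0.
The n=1 mode decays slowest → dominates as t → ∞.
Asymptotic: θ ~ c₁ sin(πx/2.22) e^{-λ₁t} with decay rate λ₁ ≈ 2.131.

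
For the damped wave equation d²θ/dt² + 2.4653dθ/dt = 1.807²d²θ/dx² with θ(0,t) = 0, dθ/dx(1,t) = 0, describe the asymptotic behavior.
θ → 0. Damping (γ=2.4653) dissipates energy; oscillations decay exponentially.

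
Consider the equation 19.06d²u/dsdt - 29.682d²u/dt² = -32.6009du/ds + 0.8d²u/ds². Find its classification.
Rewriting in standard form: -0.8d²u/ds² + 19.06d²u/dsdt - 29.682d²u/dt² + 32.6009du/ds = 0. Hyperbolic. (A = -0.8, B = 19.06, C = -29.682 gives B² - 4AC = 268.3012.)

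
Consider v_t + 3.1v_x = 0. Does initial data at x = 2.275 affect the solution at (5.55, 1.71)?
No. Only data at x = 0.249 affects (5.55, 1.71). Advection has one-way propagation along characteristics.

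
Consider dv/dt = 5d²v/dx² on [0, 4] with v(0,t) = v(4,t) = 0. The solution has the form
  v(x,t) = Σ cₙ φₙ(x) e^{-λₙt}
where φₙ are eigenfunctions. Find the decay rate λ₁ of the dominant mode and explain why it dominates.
Eigenvalues: λₙ = 5n²π²/4².
First three modes:
  n=1: λ₁ = 5π²/4² ≈ 3.084
  n=2: λ₂ = 20π²/4² ≈ 12.337 (4× faster decay)
  n=3: λ₃ = 45π²/4² ≈ 27.758 (9× faster decay)
As t → ∞, higher modes decay exponentially faster. The n=1 mode dominates: v ~ c₁ sin(πx/4) e^{-λ₁t}.
Decay rate: λ₁ = 5π²/4² ≈ 3.084.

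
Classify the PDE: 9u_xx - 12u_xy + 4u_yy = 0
A = 9, B = -12, C = 4. Discriminant B² - 4AC = 0. Since 0 = 0, parabolic.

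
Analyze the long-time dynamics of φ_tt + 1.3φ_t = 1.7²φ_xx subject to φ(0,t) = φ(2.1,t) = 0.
Long-time behavior: φ → 0. Damping (γ=1.3) dissipates energy; oscillations decay exponentially.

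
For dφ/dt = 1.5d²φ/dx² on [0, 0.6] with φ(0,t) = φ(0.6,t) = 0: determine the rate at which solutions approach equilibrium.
Eigenvalues: λₙ = 1.5n²π²/0.6².
First three modes:
  n=1: λ₁ = 1.5π²/0.6² ≈ 41.123
  n=2: λ₂ = 6π²/0.6² ≈ 164.493 (4× faster decay)
  n=3: λ₃ = 13.5π²/0.6² ≈ 370.11 (9× faster decay)
As t → ∞, higher modes decay exponentially faster. The n=1 mode dominates: φ ~ c₁ sin(πx/0.6) e^{-λ₁t}.
Decay rate: λ₁ = 1.5π²/0.6² ≈ 41.123.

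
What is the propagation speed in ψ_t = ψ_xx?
Infinite. The heat equation is parabolic, not hyperbolic, so disturbances propagate instantly.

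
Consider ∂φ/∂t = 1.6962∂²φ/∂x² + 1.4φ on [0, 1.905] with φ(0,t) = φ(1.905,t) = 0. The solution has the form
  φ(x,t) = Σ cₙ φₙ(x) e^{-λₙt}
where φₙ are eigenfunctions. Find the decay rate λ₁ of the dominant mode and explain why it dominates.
Eigenvalues: λₙ = 1.6962n²π²/1.905² - 1.4.
First three modes:
  n=1: λ₁ = 1.6962π²/1.905² - 1.4 ≈ 3.213
  n=2: λ₂ = 6.7848π²/1.905² - 1.4 ≈ 17.052
  n=3: λ₃ = 15.2658π²/1.905² - 1.4 ≈ 40.117
Since 1.6962π²/1.905² ≈ 4.613 > 1.4, all λₙ > 0.
The n=1 mode decays slowest → dominates as t → ∞.
Asymptotic: φ ~ c₁ sin(πx/1.905) e^{-λ₁t} with decay rate λ₁ ≈ 3.213.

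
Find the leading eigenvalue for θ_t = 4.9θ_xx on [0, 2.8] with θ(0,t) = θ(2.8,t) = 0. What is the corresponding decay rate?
Eigenvalues: λₙ = 4.9n²π²/2.8².
First three modes:
  n=1: λ₁ = 4.9π²/2.8² ≈ 6.169
  n=2: λ₂ = 19.6π²/2.8² ≈ 24.674 (4× faster decay)
  n=3: λ₃ = 44.1π²/2.8² ≈ 55.517 (9× faster decay)
As t → ∞, higher modes decay exponentially faster. The n=1 mode dominates: θ ~ c₁ sin(πx/2.8) e^{-λ₁t}.
Decay rate: λ₁ = 4.9π²/2.8² ≈ 6.169.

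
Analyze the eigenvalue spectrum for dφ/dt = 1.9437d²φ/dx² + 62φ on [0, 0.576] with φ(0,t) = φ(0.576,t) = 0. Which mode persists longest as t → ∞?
Eigenvalues: λₙ = 1.9437n²π²/0.576² - 62.
First three modes:
  n=1: λ₁ = 1.9437π²/0.576² - 62 ≈ -4.179
  n=2: λ₂ = 7.7748π²/0.576² - 62 ≈ 169.283
  n=3: λ₃ = 17.4933π²/0.576² - 62 ≈ 458.387
Since 1.9437π²/0.576² ≈ 57.821 < 62, λ₁ < 0.
The n=1 mode grows fastest (−λₙ is largest for n=1) → dominates.
Asymptotic: φ ~ c₁ sin(πx/0.576) e^{4.179t} (exponential growth at rate −λ₁ ≈ 4.179).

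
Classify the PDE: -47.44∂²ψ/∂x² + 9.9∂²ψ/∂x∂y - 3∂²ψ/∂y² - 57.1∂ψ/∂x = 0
A = -47.44, B = 9.9, C = -3. Discriminant B² - 4AC = -471.27. Since -471.27 < 0, elliptic.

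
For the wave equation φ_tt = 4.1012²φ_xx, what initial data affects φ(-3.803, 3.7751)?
Domain of dependence: [-19.28544012, 11.67944012]. Signals travel at speed 4.1012, so data within |x - -3.803| ≤ 4.1012·3.7751 = 15.48244012 can reach the point.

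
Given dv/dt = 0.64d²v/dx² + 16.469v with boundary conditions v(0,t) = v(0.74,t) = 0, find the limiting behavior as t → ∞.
v grows unboundedly. Reaction dominates diffusion (r=16.469 > κπ²/L²≈11.53); solution grows exponentially.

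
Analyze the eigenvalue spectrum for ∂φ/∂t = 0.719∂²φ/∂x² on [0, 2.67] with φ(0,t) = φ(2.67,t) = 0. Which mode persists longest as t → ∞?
Eigenvalues: λₙ = 0.719n²π²/2.67².
First three modes:
  n=1: λ₁ = 0.719π²/2.67² ≈ 0.995
  n=2: λ₂ = 2.876π²/2.67² ≈ 3.982 (4× faster decay)
  n=3: λ₃ = 6.471π²/2.67² ≈ 8.959 (9× faster decay)
As t → ∞, higher modes decay exponentially faster. The n=1 mode dominates: φ ~ c₁ sin(πx/2.67) e^{-λ₁t}.
Decay rate: λ₁ = 0.719π²/2.67² ≈ 0.995.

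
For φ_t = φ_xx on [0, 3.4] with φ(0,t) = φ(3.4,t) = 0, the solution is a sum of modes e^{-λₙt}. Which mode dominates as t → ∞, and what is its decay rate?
Eigenvalues: λₙ = n²π²/3.4².
First three modes:
  n=1: λ₁ = π²/3.4² ≈ 0.854
  n=2: λ₂ = 4π²/3.4² ≈ 3.415 (4× faster decay)
  n=3: λ₃ = 9π²/3.4² ≈ 7.684 (9× faster decay)
As t → ∞, higher modes decay exponentially faster. The n=1 mode dominates: φ ~ c₁ sin(πx/3.4) e^{-λ₁t}.
Decay rate: λ₁ = π²/3.4² ≈ 0.854.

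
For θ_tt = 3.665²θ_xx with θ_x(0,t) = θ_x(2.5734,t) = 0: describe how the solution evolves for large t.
θ oscillates about a mean that drifts linearly in t (generically unbounded; no decay). There is no damping, so the nonconstant modes persist as standing waves (energy conserved, no decay). But with Neumann conditions at both ends the constant mode has eigenvalue 0: the spatial mean M(t) of θ satisfies M'' = 0, so M(t) = M(0) + M'(0)·t. Unless the initial velocity has zero mean (∫θ_t(x,0)dx = 0), the solution grows linearly in t (unbounded, though not exponentially); if it does have zero mean, the solution stays bounded and simply oscillates.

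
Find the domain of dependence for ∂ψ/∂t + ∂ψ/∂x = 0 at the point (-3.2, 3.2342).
A single point: x = -6.4342. The characteristic through (-3.2, 3.2342) is x - 1t = const, so x = -3.2 - 1·3.2342 = -6.4342.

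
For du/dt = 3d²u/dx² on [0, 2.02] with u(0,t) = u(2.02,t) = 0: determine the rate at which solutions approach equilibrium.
Eigenvalues: λₙ = 3n²π²/2.02².
First three modes:
  n=1: λ₁ = 3π²/2.02² ≈ 7.256
  n=2: λ₂ = 12π²/2.02² ≈ 29.025 (4× faster decay)
  n=3: λ₃ = 27π²/2.02² ≈ 65.307 (9× faster decay)
As t → ∞, higher modes decay exponentially faster. The n=1 mode dominates: u ~ c₁ sin(πx/2.02) e^{-λ₁t}.
Decay rate: λ₁ = 3π²/2.02² ≈ 7.256.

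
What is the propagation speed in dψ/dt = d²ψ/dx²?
Infinite. The heat equation is parabolic, not hyperbolic, so disturbances propagate instantly.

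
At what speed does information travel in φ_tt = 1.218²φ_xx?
Speed = 1.218. Information travels along characteristics x = x₀ ± 1.218t.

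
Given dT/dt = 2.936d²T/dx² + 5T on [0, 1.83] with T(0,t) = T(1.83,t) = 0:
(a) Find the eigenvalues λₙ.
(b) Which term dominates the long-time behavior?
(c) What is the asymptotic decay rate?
Eigenvalues: λₙ = 2.936n²π²/1.83² - 5.
First three modes:
  n=1: λ₁ = 2.936π²/1.83² - 5 ≈ 3.653
  n=2: λ₂ = 11.744π²/1.83² - 5 ≈ 29.611
  n=3: λ₃ = 26.424π²/1.83² - 5 ≈ 72.875
Since 2.936π²/1.83² ≈ 8.653 > 5, all λₙ > 0.
The n=1 mode decays slowest → dominates as t → ∞.
Asymptotic: T ~ c₁ sin(πx/1.83) e^{-λ₁t} with decay rate λ₁ ≈ 3.653.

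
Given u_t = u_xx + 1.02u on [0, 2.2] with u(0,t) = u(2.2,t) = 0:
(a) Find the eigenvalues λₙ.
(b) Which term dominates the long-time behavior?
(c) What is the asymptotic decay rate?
Eigenvalues: λₙ = n²π²/2.2² - 1.02.
First three modes:
  n=1: λ₁ = π²/2.2² - 1.02 ≈ 1.019
  n=2: λ₂ = 4π²/2.2² - 1.02 ≈ 7.137
  n=3: λ₃ = 9π²/2.2² - 1.02 ≈ 17.333
Since π²/2.2² ≈ 2.039 > 1.02, all λₙ > 0.
The n=1 mode decays slowest → dominates as t → ∞.
Asymptotic: u ~ c₁ sin(πx/2.2) e^{-λ₁t} with decay rate λ₁ ≈ 1.019.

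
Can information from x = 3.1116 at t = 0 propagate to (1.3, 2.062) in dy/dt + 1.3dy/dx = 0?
No. Only data at x = -1.3806 affects (1.3, 2.062). Advection has one-way propagation along characteristics.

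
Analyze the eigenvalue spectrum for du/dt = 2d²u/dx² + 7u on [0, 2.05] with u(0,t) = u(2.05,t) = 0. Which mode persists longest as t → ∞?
Eigenvalues: λₙ = 2n²π²/2.05² - 7.
First three modes:
  n=1: λ₁ = 2π²/2.05² - 7 ≈ -2.303
  n=2: λ₂ = 8π²/2.05² - 7 ≈ 11.788
  n=3: λ₃ = 18π²/2.05² - 7 ≈ 35.273
Since 2π²/2.05² ≈ 4.697 < 7, λ₁ < 0.
The n=1 mode grows fastest (−λₙ is largest for n=1) → dominates.
Asymptotic: u ~ c₁ sin(πx/2.05) e^{2.303t} (exponential growth at rate −λ₁ ≈ 2.303).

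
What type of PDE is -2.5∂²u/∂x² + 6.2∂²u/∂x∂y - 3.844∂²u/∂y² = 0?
With A = -2.5, B = 6.2, C = -3.844, the discriminant is 0. This is a parabolic PDE.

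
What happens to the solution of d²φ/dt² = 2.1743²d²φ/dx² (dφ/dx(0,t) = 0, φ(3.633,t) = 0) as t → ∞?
φ oscillates (no decay). Energy is conserved; the solution oscillates indefinitely as standing waves.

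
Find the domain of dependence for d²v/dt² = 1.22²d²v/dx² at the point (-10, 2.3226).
Domain of dependence: [-12.833572, -7.166428]. Signals travel at speed 1.22, so data within |x - -10| ≤ 1.22·2.3226 = 2.833572 can reach the point.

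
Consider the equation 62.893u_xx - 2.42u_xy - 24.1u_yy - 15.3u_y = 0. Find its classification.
Hyperbolic. (A = 62.893, B = -2.42, C = -24.1 gives B² - 4AC = 6068.7416.)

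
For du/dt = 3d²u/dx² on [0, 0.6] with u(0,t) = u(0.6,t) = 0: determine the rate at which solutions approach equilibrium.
Eigenvalues: λₙ = 3n²π²/0.6².
First three modes:
  n=1: λ₁ = 3π²/0.6² ≈ 82.247
  n=2: λ₂ = 12π²/0.6² ≈ 328.987 (4× faster decay)
  n=3: λ₃ = 27π²/0.6² ≈ 740.22 (9× faster decay)
As t → ∞, higher modes decay exponentially faster. The n=1 mode dominates: u ~ c₁ sin(πx/0.6) e^{-λ₁t}.
Decay rate: λ₁ = 3π²/0.6² ≈ 82.247.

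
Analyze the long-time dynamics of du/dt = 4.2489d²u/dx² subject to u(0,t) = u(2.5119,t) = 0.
Long-time behavior: u → 0. Heat diffuses out through both boundaries.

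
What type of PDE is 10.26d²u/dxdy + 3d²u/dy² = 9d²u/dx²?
Rewriting in standard form: -9d²u/dx² + 10.26d²u/dxdy + 3d²u/dy² = 0. With A = -9, B = 10.26, C = 3, the discriminant is 213.2676. This is a hyperbolic PDE.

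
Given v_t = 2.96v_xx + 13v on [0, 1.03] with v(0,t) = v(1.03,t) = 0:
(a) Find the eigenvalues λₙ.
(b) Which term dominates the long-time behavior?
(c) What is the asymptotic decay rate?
Eigenvalues: λₙ = 2.96n²π²/1.03² - 13.
First three modes:
  n=1: λ₁ = 2.96π²/1.03² - 13 ≈ 14.537
  n=2: λ₂ = 11.84π²/1.03² - 13 ≈ 97.148
  n=3: λ₃ = 26.64π²/1.03² - 13 ≈ 234.833
Since 2.96π²/1.03² ≈ 27.537 > 13, all λₙ > 0.
The n=1 mode decays slowest → dominates as t → ∞.
Asymptotic: v ~ c₁ sin(πx/1.03) e^{-λ₁t} with decay rate λ₁ ≈ 14.537.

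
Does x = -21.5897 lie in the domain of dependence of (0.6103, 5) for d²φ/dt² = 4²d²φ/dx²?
No. The domain of dependence is [-19.3897, 20.6103], and -21.5897 is outside this interval.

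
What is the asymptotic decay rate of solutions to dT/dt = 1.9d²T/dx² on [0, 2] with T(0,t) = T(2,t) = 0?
Eigenvalues: λₙ = 1.9n²π²/2².
First three modes:
  n=1: λ₁ = 1.9π²/2² ≈ 4.688
  n=2: λ₂ = 7.6π²/2² ≈ 18.752 (4× faster decay)
  n=3: λ₃ = 17.1π²/2² ≈ 42.193 (9× faster decay)
As t → ∞, higher modes decay exponentially faster. The n=1 mode dominates: T ~ c₁ sin(πx/2) e^{-λ₁t}.
Decay rate: λ₁ = 1.9π²/2² ≈ 4.688.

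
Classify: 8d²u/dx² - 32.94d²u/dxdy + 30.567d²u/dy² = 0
Hyperbolic (discriminant = 106.8996).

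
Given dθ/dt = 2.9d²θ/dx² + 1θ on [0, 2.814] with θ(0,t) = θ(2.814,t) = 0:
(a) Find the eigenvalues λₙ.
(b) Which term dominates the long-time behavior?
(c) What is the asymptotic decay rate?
Eigenvalues: λₙ = 2.9n²π²/2.814² - 1.
First three modes:
  n=1: λ₁ = 2.9π²/2.814² - 1 ≈ 2.615
  n=2: λ₂ = 11.6π²/2.814² - 1 ≈ 13.458
  n=3: λ₃ = 26.1π²/2.814² - 1 ≈ 31.531
Since 2.9π²/2.814² ≈ 3.615 > 1, all λₙ > 0.
The n=1 mode decays slowest → dominates as t → ∞.
Asymptotic: θ ~ c₁ sin(πx/2.814) e^{-λ₁t} with decay rate λ₁ ≈ 2.615.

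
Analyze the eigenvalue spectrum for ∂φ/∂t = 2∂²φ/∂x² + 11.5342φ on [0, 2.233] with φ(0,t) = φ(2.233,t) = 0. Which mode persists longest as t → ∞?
Eigenvalues: λₙ = 2n²π²/2.233² - 11.5342.
First three modes:
  n=1: λ₁ = 2π²/2.233² - 11.5342 ≈ -7.576
  n=2: λ₂ = 8π²/2.233² - 11.5342 ≈ 4.301
  n=3: λ₃ = 18π²/2.233² - 11.5342 ≈ 24.094
Since 2π²/2.233² ≈ 3.959 < 11.5342, λ₁ < 0.
The n=1 mode grows fastest (−λₙ is largest for n=1) → dominates.
Asymptotic: φ ~ c₁ sin(πx/2.233) e^{7.576t} (exponential growth at rate −λ₁ ≈ 7.576).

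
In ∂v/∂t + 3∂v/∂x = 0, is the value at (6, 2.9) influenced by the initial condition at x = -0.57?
No. Only data at x = -2.7 affects (6, 2.9). Advection has one-way propagation along characteristics.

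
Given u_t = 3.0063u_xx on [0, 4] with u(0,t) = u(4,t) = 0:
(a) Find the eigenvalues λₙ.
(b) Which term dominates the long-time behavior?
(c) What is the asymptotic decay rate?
Eigenvalues: λₙ = 3.0063n²π²/4².
First three modes:
  n=1: λ₁ = 3.0063π²/4² ≈ 1.854
  n=2: λ₂ = 12.0252π²/4² ≈ 7.418 (4× faster decay)
  n=3: λ₃ = 27.0567π²/4² ≈ 16.69 (9× faster decay)
As t → ∞, higher modes decay exponentially faster. The n=1 mode dominates: u ~ c₁ sin(πx/4) e^{-λ₁t}.
Decay rate: λ₁ = 3.0063π²/4² ≈ 1.854.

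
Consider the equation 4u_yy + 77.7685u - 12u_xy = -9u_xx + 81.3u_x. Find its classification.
Rewriting in standard form: 9u_xx - 12u_xy + 4u_yy - 81.3u_x + 77.7685u = 0. Parabolic. (A = 9, B = -12, C = 4 gives B² - 4AC = 0.)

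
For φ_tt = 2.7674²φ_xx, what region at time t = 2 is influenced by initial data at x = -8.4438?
Domain of influence: [-13.9786, -2.909]. Data at x = -8.4438 spreads outward at speed 2.7674.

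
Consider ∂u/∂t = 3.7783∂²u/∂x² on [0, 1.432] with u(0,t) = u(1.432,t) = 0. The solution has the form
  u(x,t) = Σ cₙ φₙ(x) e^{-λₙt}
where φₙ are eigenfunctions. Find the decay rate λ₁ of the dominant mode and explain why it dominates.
Eigenvalues: λₙ = 3.7783n²π²/1.432².
First three modes:
  n=1: λ₁ = 3.7783π²/1.432² ≈ 18.185
  n=2: λ₂ = 15.1132π²/1.432² ≈ 72.739 (4× faster decay)
  n=3: λ₃ = 34.0047π²/1.432² ≈ 163.664 (9× faster decay)
As t → ∞, higher modes decay exponentially faster. The n=1 mode dominates: u ~ c₁ sin(πx/1.432) e^{-λ₁t}.
Decay rate: λ₁ = 3.7783π²/1.432² ≈ 18.185.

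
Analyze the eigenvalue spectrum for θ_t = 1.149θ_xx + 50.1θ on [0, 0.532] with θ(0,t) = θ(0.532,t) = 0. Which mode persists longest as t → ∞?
Eigenvalues: λₙ = 1.149n²π²/0.532² - 50.1.
First three modes:
  n=1: λ₁ = 1.149π²/0.532² - 50.1 ≈ -10.032
  n=2: λ₂ = 4.596π²/0.532² - 50.1 ≈ 110.172
  n=3: λ₃ = 10.341π²/0.532² - 50.1 ≈ 310.511
Since 1.149π²/0.532² ≈ 40.068 < 50.1, λ₁ < 0.
The n=1 mode grows fastest (−λₙ is largest for n=1) → dominates.
Asymptotic: θ ~ c₁ sin(πx/0.532) e^{10.032t} (exponential growth at rate −λ₁ ≈ 10.032).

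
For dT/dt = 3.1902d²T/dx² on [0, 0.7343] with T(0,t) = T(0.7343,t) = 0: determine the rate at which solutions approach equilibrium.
Eigenvalues: λₙ = 3.1902n²π²/0.7343².
First three modes:
  n=1: λ₁ = 3.1902π²/0.7343² ≈ 58.394
  n=2: λ₂ = 12.7608π²/0.7343² ≈ 233.577 (4× faster decay)
  n=3: λ₃ = 28.7118π²/0.7343² ≈ 525.549 (9× faster decay)
As t → ∞, higher modes decay exponentially faster. The n=1 mode dominates: T ~ c₁ sin(πx/0.7343) e^{-λ₁t}.
Decay rate: λ₁ = 3.1902π²/0.7343² ≈ 58.394.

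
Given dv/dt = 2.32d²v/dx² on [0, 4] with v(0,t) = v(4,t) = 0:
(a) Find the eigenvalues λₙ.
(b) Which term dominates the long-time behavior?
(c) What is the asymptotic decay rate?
Eigenvalues: λₙ = 2.32n²π²/4².
First three modes:
  n=1: λ₁ = 2.32π²/4² ≈ 1.431
  n=2: λ₂ = 9.28π²/4² ≈ 5.724 (4× faster decay)
  n=3: λ₃ = 20.88π²/4² ≈ 12.88 (9× faster decay)
As t → ∞, higher modes decay exponentially faster. The n=1 mode dominates: v ~ c₁ sin(πx/4) e^{-λ₁t}.
Decay rate: λ₁ = 2.32π²/4² ≈ 1.431.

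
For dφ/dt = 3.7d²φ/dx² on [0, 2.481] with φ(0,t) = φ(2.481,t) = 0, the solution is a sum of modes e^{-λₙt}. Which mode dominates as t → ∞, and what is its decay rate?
Eigenvalues: λₙ = 3.7n²π²/2.481².
First three modes:
  n=1: λ₁ = 3.7π²/2.481² ≈ 5.933
  n=2: λ₂ = 14.8π²/2.481² ≈ 23.731 (4× faster decay)
  n=3: λ₃ = 33.3π²/2.481² ≈ 53.394 (9× faster decay)
As t → ∞, higher modes decay exponentially faster. The n=1 mode dominates: φ ~ c₁ sin(πx/2.481) e^{-λ₁t}.
Decay rate: λ₁ = 3.7π²/2.481² ≈ 5.933.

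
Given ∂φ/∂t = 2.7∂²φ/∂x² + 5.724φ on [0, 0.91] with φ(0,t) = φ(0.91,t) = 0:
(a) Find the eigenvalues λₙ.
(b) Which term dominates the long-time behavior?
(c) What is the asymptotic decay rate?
Eigenvalues: λₙ = 2.7n²π²/0.91² - 5.724.
First three modes:
  n=1: λ₁ = 2.7π²/0.91² - 5.724 ≈ 26.456
  n=2: λ₂ = 10.8π²/0.91² - 5.724 ≈ 122.994
  n=3: λ₃ = 24.3π²/0.91² - 5.724 ≈ 283.892
Since 2.7π²/0.91² ≈ 32.18 > 5.724, all λₙ > 0.
The n=1 mode decays slowest → dominates as t → ∞.
Asymptotic: φ ~ c₁ sin(πx/0.91) e^{-λ₁t} with decay rate λ₁ ≈ 26.456.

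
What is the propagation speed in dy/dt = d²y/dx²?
Infinite. The heat equation is parabolic, not hyperbolic, so disturbances propagate instantly.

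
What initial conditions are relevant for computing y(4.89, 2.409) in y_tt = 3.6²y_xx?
Domain of dependence: [-3.7824, 13.5624]. Signals travel at speed 3.6, so data within |x - 4.89| ≤ 3.6·2.409 = 8.6724 can reach the point.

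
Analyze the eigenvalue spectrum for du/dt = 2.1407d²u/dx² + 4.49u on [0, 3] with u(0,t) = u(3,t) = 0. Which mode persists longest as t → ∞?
Eigenvalues: λₙ = 2.1407n²π²/3² - 4.49.
First three modes:
  n=1: λ₁ = 2.1407π²/3² - 4.49 ≈ -2.142
  n=2: λ₂ = 8.5628π²/3² - 4.49 ≈ 4.9
  n=3: λ₃ = 19.2663π²/3² - 4.49 ≈ 16.638
Since 2.1407π²/3² ≈ 2.348 < 4.49, λ₁ < 0.
The n=1 mode grows fastest (−λₙ is largest for n=1) → dominates.
Asymptotic: u ~ c₁ sin(πx/3) e^{2.142t} (exponential growth at rate −λ₁ ≈ 2.142).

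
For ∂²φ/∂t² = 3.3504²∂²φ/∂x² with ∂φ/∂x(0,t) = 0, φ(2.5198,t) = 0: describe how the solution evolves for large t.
φ oscillates (no decay). Energy is conserved; the solution oscillates indefinitely as standing waves.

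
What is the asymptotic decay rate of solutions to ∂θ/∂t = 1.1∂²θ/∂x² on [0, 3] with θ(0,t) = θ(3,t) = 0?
Eigenvalues: λₙ = 1.1n²π²/3².
First three modes:
  n=1: λ₁ = 1.1π²/3² ≈ 1.206
  n=2: λ₂ = 4.4π²/3² ≈ 4.825 (4× faster decay)
  n=3: λ₃ = 9.9π²/3² ≈ 10.857 (9× faster decay)
As t → ∞, higher modes decay exponentially faster. The n=1 mode dominates: θ ~ c₁ sin(πx/3) e^{-λ₁t}.
Decay rate: λ₁ = 1.1π²/3² ≈ 1.206.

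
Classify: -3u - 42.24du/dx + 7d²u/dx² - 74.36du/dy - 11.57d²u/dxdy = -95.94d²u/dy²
Rewriting in standard form: 7d²u/dx² - 11.57d²u/dxdy + 95.94d²u/dy² - 42.24du/dx - 74.36du/dy - 3u = 0. Elliptic (discriminant = -2552.4551).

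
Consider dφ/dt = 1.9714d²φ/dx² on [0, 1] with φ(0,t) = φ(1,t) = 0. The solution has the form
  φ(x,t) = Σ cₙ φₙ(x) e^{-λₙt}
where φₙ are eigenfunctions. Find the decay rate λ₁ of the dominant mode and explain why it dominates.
Eigenvalues: λₙ = 1.9714n²π².
First three modes:
  n=1: λ₁ = 1.9714π² ≈ 19.457
  n=2: λ₂ = 7.8856π² ≈ 77.828 (4× faster decay)
  n=3: λ₃ = 17.7426π² ≈ 175.112 (9× faster decay)
As t → ∞, higher modes decay exponentially faster. The n=1 mode dominates: φ ~ c₁ sin(πx) e^{-λ₁t}.
Decay rate: λ₁ = 1.9714π² ≈ 19.457.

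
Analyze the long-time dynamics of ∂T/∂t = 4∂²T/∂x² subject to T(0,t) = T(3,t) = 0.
Long-time behavior: T → 0. Heat diffuses out through both boundaries.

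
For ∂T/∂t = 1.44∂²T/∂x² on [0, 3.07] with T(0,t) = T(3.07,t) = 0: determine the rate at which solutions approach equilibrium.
Eigenvalues: λₙ = 1.44n²π²/3.07².
First three modes:
  n=1: λ₁ = 1.44π²/3.07² ≈ 1.508
  n=2: λ₂ = 5.76π²/3.07² ≈ 6.032 (4× faster decay)
  n=3: λ₃ = 12.96π²/3.07² ≈ 13.572 (9× faster decay)
As t → ∞, higher modes decay exponentially faster. The n=1 mode dominates: T ~ c₁ sin(πx/3.07) e^{-λ₁t}.
Decay rate: λ₁ = 1.44π²/3.07² ≈ 1.508.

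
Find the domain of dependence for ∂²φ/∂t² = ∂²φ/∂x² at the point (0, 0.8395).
Domain of dependence: [-0.8395, 0.8395]. Signals travel at speed 1, so data within |x - 0| ≤ 1·0.8395 = 0.8395 can reach the point.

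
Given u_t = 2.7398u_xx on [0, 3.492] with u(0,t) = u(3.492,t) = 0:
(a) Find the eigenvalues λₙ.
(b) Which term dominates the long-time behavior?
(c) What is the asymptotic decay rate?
Eigenvalues: λₙ = 2.7398n²π²/3.492².
First three modes:
  n=1: λ₁ = 2.7398π²/3.492² ≈ 2.218
  n=2: λ₂ = 10.9592π²/3.492² ≈ 8.87 (4× faster decay)
  n=3: λ₃ = 24.6582π²/3.492² ≈ 19.958 (9× faster decay)
As t → ∞, higher modes decay exponentially faster. The n=1 mode dominates: u ~ c₁ sin(πx/3.492) e^{-λ₁t}.
Decay rate: λ₁ = 2.7398π²/3.492² ≈ 2.218.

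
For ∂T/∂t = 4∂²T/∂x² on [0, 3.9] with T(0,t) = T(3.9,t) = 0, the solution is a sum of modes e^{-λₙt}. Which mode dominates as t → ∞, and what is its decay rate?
Eigenvalues: λₙ = 4n²π²/3.9².
First three modes:
  n=1: λ₁ = 4π²/3.9² ≈ 2.596
  n=2: λ₂ = 16π²/3.9² ≈ 10.382 (4× faster decay)
  n=3: λ₃ = 36π²/3.9² ≈ 23.36 (9× faster decay)
As t → ∞, higher modes decay exponentially faster. The n=1 mode dominates: T ~ c₁ sin(πx/3.9) e^{-λ₁t}.
Decay rate: λ₁ = 4π²/3.9² ≈ 2.596.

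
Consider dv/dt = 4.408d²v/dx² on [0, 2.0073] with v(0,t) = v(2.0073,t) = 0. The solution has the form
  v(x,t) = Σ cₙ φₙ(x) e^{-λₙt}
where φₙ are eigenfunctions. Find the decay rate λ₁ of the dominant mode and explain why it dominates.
Eigenvalues: λₙ = 4.408n²π²/2.0073².
First three modes:
  n=1: λ₁ = 4.408π²/2.0073² ≈ 10.797
  n=2: λ₂ = 17.632π²/2.0073² ≈ 43.189 (4× faster decay)
  n=3: λ₃ = 39.672π²/2.0073² ≈ 97.176 (9× faster decay)
As t → ∞, higher modes decay exponentially faster. The n=1 mode dominates: v ~ c₁ sin(πx/2.0073) e^{-λ₁t}.
Decay rate: λ₁ = 4.408π²/2.0073² ≈ 10.797.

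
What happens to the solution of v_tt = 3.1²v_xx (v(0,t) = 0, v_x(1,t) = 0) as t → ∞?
v oscillates (no decay). Energy is conserved; the solution oscillates indefinitely as standing waves.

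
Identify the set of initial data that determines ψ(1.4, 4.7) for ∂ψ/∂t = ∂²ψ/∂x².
The entire real line. The heat equation has infinite propagation speed: any initial disturbance instantly affects all points (though exponentially small far away).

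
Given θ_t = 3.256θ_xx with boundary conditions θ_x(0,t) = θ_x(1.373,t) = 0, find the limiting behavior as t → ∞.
θ → constant (steady state). Heat is conserved (no flux at boundaries); solution approaches the spatial average.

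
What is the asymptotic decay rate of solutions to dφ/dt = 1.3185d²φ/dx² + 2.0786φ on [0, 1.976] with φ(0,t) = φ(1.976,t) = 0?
Eigenvalues: λₙ = 1.3185n²π²/1.976² - 2.0786.
First three modes:
  n=1: λ₁ = 1.3185π²/1.976² - 2.0786 ≈ 1.254
  n=2: λ₂ = 5.274π²/1.976² - 2.0786 ≈ 11.253
  n=3: λ₃ = 11.8665π²/1.976² - 2.0786 ≈ 27.916
Since 1.3185π²/1.976² ≈ 3.333 > 2.0786, all λₙ > 0.
The n=1 mode decays slowest → dominates as t → ∞.
Asymptotic: φ ~ c₁ sin(πx/1.976) e^{-λ₁t} with decay rate λ₁ ≈ 1.254.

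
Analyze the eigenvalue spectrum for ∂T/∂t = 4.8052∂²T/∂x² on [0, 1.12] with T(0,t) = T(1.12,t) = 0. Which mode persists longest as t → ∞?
Eigenvalues: λₙ = 4.8052n²π²/1.12².
First three modes:
  n=1: λ₁ = 4.8052π²/1.12² ≈ 37.807
  n=2: λ₂ = 19.2208π²/1.12² ≈ 151.229 (4× faster decay)
  n=3: λ₃ = 43.2468π²/1.12² ≈ 340.265 (9× faster decay)
As t → ∞, higher modes decay exponentially faster. The n=1 mode dominates: T ~ c₁ sin(πx/1.12) e^{-λ₁t}.
Decay rate: λ₁ = 4.8052π²/1.12² ≈ 37.807.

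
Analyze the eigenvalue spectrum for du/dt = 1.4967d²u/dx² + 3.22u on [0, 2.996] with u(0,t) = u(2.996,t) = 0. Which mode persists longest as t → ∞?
Eigenvalues: λₙ = 1.4967n²π²/2.996² - 3.22.
First three modes:
  n=1: λ₁ = 1.4967π²/2.996² - 3.22 ≈ -1.574
  n=2: λ₂ = 5.9868π²/2.996² - 3.22 ≈ 3.363
  n=3: λ₃ = 13.4703π²/2.996² - 3.22 ≈ 11.591
Since 1.4967π²/2.996² ≈ 1.646 < 3.22, λ₁ < 0.
The n=1 mode grows fastest (−λₙ is largest for n=1) → dominates.
Asymptotic: u ~ c₁ sin(πx/2.996) e^{1.574t} (exponential growth at rate −λ₁ ≈ 1.574).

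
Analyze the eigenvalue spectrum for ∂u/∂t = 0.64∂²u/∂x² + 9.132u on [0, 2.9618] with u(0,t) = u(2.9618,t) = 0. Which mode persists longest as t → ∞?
Eigenvalues: λₙ = 0.64n²π²/2.9618² - 9.132.
First three modes:
  n=1: λ₁ = 0.64π²/2.9618² - 9.132 ≈ -8.412
  n=2: λ₂ = 2.56π²/2.9618² - 9.132 ≈ -6.252
  n=3: λ₃ = 5.76π²/2.9618² - 9.132 ≈ -2.651
Since 0.64π²/2.9618² ≈ 0.72 < 9.132, λ₁ < 0.
The n=1 mode grows fastest (−λₙ is largest for n=1) → dominates.
Asymptotic: u ~ c₁ sin(πx/2.9618) e^{8.412t} (exponential growth at rate −λ₁ ≈ 8.412).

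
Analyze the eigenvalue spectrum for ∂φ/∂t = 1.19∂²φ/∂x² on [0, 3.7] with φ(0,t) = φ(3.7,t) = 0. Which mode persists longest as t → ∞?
Eigenvalues: λₙ = 1.19n²π²/3.7².
First three modes:
  n=1: λ₁ = 1.19π²/3.7² ≈ 0.858
  n=2: λ₂ = 4.76π²/3.7² ≈ 3.432 (4× faster decay)
  n=3: λ₃ = 10.71π²/3.7² ≈ 7.721 (9× faster decay)
As t → ∞, higher modes decay exponentially faster. The n=1 mode dominates: φ ~ c₁ sin(πx/3.7) e^{-λ₁t}.
Decay rate: λ₁ = 1.19π²/3.7² ≈ 0.858.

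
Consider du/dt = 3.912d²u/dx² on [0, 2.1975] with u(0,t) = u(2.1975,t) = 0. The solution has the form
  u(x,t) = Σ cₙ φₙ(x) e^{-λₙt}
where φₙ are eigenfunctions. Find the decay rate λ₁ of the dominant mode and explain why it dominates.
Eigenvalues: λₙ = 3.912n²π²/2.1975².
First three modes:
  n=1: λ₁ = 3.912π²/2.1975² ≈ 7.995
  n=2: λ₂ = 15.648π²/2.1975² ≈ 31.982 (4× faster decay)
  n=3: λ₃ = 35.208π²/2.1975² ≈ 71.959 (9× faster decay)
As t → ∞, higher modes decay exponentially faster. The n=1 mode dominates: u ~ c₁ sin(πx/2.1975) e^{-λ₁t}.
Decay rate: λ₁ = 3.912π²/2.1975² ≈ 7.995.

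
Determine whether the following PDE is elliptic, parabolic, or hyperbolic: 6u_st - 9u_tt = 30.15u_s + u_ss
Rewriting in standard form: -u_ss + 6u_st - 9u_tt - 30.15u_s = 0. Coefficients: A = -1, B = 6, C = -9. B² - 4AC = 0, which is zero, so the equation is parabolic.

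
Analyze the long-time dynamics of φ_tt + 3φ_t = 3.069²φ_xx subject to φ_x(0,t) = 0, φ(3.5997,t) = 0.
Long-time behavior: φ → 0. Damping (γ=3) dissipates energy; oscillations decay exponentially.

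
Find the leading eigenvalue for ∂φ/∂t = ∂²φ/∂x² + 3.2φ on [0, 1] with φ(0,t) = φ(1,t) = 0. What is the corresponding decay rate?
Eigenvalues: λₙ = n²π²/1² - 3.2.
First three modes:
  n=1: λ₁ = π² - 3.2 ≈ 6.67
  n=2: λ₂ = 4π² - 3.2 ≈ 36.278
  n=3: λ₃ = 9π² - 3.2 ≈ 85.626
Since π² ≈ 9.87 > 3.2, all λₙ > 0.
The n=1 mode decays slowest → dominates as t → ∞.
Asymptotic: φ ~ c₁ sin(πx/1) e^{-λ₁t} with decay rate λ₁ ≈ 6.67.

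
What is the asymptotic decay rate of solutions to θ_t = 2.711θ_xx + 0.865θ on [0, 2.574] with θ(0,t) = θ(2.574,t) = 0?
Eigenvalues: λₙ = 2.711n²π²/2.574² - 0.865.
First three modes:
  n=1: λ₁ = 2.711π²/2.574² - 0.865 ≈ 3.173
  n=2: λ₂ = 10.844π²/2.574² - 0.865 ≈ 15.289
  n=3: λ₃ = 24.399π²/2.574² - 0.865 ≈ 35.481
Since 2.711π²/2.574² ≈ 4.038 > 0.865, all λₙ > 0.
The n=1 mode decays slowest → dominates as t → ∞.
Asymptotic: θ ~ c₁ sin(πx/2.574) e^{-λ₁t} with decay rate λ₁ ≈ 3.173.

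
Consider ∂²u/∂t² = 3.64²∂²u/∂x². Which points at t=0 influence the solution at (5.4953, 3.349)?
Domain of dependence: [-6.69506, 17.68566]. Signals travel at speed 3.64, so data within |x - 5.4953| ≤ 3.64·3.349 = 12.19036 can reach the point.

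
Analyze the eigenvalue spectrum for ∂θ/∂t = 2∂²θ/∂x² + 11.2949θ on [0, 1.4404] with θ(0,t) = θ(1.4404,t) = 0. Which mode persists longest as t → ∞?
Eigenvalues: λₙ = 2n²π²/1.4404² - 11.2949.
First three modes:
  n=1: λ₁ = 2π²/1.4404² - 11.2949 ≈ -1.781
  n=2: λ₂ = 8π²/1.4404² - 11.2949 ≈ 26.761
  n=3: λ₃ = 18π²/1.4404² - 11.2949 ≈ 74.331
Since 2π²/1.4404² ≈ 9.514 < 11.2949, λ₁ < 0.
The n=1 mode grows fastest (−λₙ is largest for n=1) → dominates.
Asymptotic: θ ~ c₁ sin(πx/1.4404) e^{1.781t} (exponential growth at rate −λ₁ ≈ 1.781).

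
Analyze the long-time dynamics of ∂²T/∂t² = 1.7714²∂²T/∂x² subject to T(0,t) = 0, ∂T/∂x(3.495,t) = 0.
Long-time behavior: T oscillates (no decay). Energy is conserved; the solution oscillates indefinitely as standing waves.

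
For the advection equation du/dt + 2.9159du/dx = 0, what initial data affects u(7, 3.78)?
A single point: x = -4.022102. The characteristic through (7, 3.78) is x - 2.9159t = const, so x = 7 - 2.9159·3.78 = -4.022102.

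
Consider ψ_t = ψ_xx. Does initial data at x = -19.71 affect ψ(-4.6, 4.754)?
Yes, for any finite x. The heat equation has infinite propagation speed, so all initial data affects all points at any t > 0.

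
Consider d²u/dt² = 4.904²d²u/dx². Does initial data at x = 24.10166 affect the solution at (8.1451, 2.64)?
No. The domain of dependence is [-4.80146, 21.09166], and 24.10166 is outside this interval.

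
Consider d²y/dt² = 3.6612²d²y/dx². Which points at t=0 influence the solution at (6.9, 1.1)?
Domain of dependence: [2.87268, 10.92732]. Signals travel at speed 3.6612, so data within |x - 6.9| ≤ 3.6612·1.1 = 4.02732 can reach the point.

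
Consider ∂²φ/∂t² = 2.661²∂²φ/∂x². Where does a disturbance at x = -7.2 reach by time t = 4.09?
Domain of influence: [-18.08349, 3.68349]. Data at x = -7.2 spreads outward at speed 2.661.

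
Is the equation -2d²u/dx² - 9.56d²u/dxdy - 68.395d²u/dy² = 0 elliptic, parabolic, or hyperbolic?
Computing B² - 4AC with A = -2, B = -9.56, C = -68.395: discriminant = -455.7664 (negative). Answer: elliptic.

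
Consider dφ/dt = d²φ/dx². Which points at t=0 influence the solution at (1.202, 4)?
The entire real line. The heat equation has infinite propagation speed: any initial disturbance instantly affects all points (though exponentially small far away).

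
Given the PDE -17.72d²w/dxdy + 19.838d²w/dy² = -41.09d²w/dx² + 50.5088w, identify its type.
Rewriting in standard form: 41.09d²w/dx² - 17.72d²w/dxdy + 19.838d²w/dy² - 50.5088w = 0. The second-order coefficients are A = 41.09, B = -17.72, C = 19.838. Since B² - 4AC = -2946.57528 < 0, this is an elliptic PDE.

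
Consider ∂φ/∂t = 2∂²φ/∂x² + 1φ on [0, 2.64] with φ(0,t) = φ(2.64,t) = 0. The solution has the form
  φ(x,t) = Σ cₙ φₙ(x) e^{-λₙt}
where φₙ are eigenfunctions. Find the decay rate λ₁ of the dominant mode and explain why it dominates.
Eigenvalues: λₙ = 2n²π²/2.64² - 1.
First three modes:
  n=1: λ₁ = 2π²/2.64² - 1 ≈ 1.832
  n=2: λ₂ = 8π²/2.64² - 1 ≈ 10.329
  n=3: λ₃ = 18π²/2.64² - 1 ≈ 24.49
Since 2π²/2.64² ≈ 2.832 > 1, all λₙ > 0.
The n=1 mode decays slowest → dominates as t → ∞.
Asymptotic: φ ~ c₁ sin(πx/2.64) e^{-λ₁t} with decay rate λ₁ ≈ 1.832.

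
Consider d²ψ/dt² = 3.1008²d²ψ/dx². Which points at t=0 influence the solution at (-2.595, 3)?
Domain of dependence: [-11.8974, 6.7074]. Signals travel at speed 3.1008, so data within |x - -2.595| ≤ 3.1008·3 = 9.3024 can reach the point.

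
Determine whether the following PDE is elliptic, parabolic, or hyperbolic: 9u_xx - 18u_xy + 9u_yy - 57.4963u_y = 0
Coefficients: A = 9, B = -18, C = 9. B² - 4AC = 0, which is zero, so the equation is parabolic.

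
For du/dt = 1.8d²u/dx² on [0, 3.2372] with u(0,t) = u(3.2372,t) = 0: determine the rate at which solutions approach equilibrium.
Eigenvalues: λₙ = 1.8n²π²/3.2372².
First three modes:
  n=1: λ₁ = 1.8π²/3.2372² ≈ 1.695
  n=2: λ₂ = 7.2π²/3.2372² ≈ 6.781 (4× faster decay)
  n=3: λ₃ = 16.2π²/3.2372² ≈ 15.257 (9× faster decay)
As t → ∞, higher modes decay exponentially faster. The n=1 mode dominates: u ~ c₁ sin(πx/3.2372) e^{-λ₁t}.
Decay rate: λ₁ = 1.8π²/3.2372² ≈ 1.695.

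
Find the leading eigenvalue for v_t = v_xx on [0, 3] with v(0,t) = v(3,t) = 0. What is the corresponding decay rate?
Eigenvalues: λₙ = n²π²/3².
First three modes:
  n=1: λ₁ = π²/3² ≈ 1.097
  n=2: λ₂ = 4π²/3² ≈ 4.386 (4× faster decay)
  n=3: λ₃ = 9π²/3² ≈ 9.87 (9× faster decay)
As t → ∞, higher modes decay exponentially faster. The n=1 mode dominates: v ~ c₁ sin(πx/3) e^{-λ₁t}.
Decay rate: λ₁ = π²/3² ≈ 1.097.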